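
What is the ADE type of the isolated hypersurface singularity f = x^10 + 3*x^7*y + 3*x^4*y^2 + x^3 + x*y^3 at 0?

E7

The Hessian of f at 0 has rank 0. Corank 2; j^3 = x^3 is a perfect cube, so E-series; the 4-jet and mu = 7 give E_7.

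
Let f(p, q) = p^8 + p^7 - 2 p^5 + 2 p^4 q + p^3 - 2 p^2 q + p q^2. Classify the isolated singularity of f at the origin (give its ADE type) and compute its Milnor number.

Type D9, Milnor number mu = 9.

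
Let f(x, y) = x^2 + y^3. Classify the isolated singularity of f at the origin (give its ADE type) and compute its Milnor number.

The Hessian of f at 0 has rank 1. Corank 1: A-series; mu = 2 gives A_2.

Type A_2, Milnor number mu = 2.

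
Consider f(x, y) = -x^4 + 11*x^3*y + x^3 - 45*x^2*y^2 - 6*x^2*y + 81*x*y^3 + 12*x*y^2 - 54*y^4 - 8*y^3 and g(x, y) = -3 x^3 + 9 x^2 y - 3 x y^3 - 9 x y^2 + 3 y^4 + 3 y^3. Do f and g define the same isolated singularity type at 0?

Yes.

The Hessian of f at 0 has rank 0. Corank 2; j^3 = (x - 2*y)^3 is a perfect cube, so E-series; the 4-jet and mu = 7 give E_7. The Hessian of g at 0 has rank 0. Corank 2; j^3 = -3*(x - y)^3 is a perfect cube, so E-series; the 4-jet and mu = 7 give E_7. Both have type E_7, hence right-equivalent.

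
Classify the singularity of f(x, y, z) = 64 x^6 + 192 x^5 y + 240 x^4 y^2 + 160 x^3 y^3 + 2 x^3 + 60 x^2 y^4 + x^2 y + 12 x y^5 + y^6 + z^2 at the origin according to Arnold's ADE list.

D_7

The Hessian of f at 0 has rank 1. Corank 2; j^3 = x^2*(2*x + y) has shape L^2 M (L != M), so D-series; mu = 7 gives D_7.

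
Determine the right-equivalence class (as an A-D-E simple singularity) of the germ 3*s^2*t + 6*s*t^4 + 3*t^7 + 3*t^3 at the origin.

D4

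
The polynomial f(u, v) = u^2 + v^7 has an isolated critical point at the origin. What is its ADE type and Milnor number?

Type A6, Milnor number mu = 6.

The Hessian of f at 0 has rank 1. Corank 1: A-series; mu = 6 gives A_6.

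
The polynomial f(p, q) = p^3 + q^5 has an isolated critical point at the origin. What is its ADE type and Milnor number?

Type E_{8}, Milnor number mu = 8.

The Hessian of f at 0 has rank 0. Corank 2; j^3 = p^3 is a perfect cube, so E-series; the 5-jet and mu = 8 give E_8.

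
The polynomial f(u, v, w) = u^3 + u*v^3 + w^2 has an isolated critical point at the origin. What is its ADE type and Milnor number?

The Hessian of f at 0 is [[0, 0, 0], [0, 0, 0], [0, 0, 2]] with rank 1, so corank 2. A Groebner basis of the Jacobian ideal J(f) in C{u,v,w} is {u^3, u*v^2, 3*u^2 + v^3, w}; counting standard monomials gives mu = 7. Corank 2; j^3 = u^3 is a perfect cube, so E-series; the 4-jet and mu = 7 give E_7.

Type E_{7}, Milnor number mu = 7.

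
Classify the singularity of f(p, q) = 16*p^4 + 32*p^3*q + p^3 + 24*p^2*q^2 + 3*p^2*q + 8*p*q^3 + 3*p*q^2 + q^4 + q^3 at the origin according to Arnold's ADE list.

E_{6}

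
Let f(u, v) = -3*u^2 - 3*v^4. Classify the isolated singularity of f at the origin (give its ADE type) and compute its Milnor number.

Type A_{3}, Milnor number mu = 3.

The Hessian of f at 0 is [[-6, 0], [0, 0]] with rank 1, so corank 1. A Groebner basis of the Jacobian ideal J(f) in C{u,v} is {v^3, u}; counting standard monomials gives mu = 3. Corank 1: A-series; mu = 3 gives A_3.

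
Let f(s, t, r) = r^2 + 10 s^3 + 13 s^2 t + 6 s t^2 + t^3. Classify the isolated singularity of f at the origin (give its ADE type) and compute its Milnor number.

Type D4, Milnor number mu = 4.

The Hessian of f at 0 is [[0, 0, 0], [0, 0, 0], [0, 0, 2]] with rank 1, so corank 2. A Groebner basis of the Jacobian ideal J(f) in C{s,t,r} is {t^3, s^2 - 3*t^2/11, s*t + 6*t^2/11, r}; counting standard monomials gives mu = 4. Corank 2; j^3 = (2*s + t)*(5*s^2 + 4*s*t + t^2) splits into three distinct lines over C (the quadratic factor has nonzero discriminant), so D_4.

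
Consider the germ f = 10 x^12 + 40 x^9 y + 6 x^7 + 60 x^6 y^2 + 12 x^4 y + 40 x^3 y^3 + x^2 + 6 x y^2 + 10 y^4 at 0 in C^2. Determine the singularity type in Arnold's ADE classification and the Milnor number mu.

Type A3, Milnor number mu = 3.

The Hessian of f at 0 has rank 1. Corank 1: A-series; mu = 3 gives A_3.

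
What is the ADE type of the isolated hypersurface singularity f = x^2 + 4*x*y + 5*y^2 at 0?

A1

The Hessian of f at 0 is [[2, 4], [4, 10]] with rank 2, so corank 0. A Groebner basis of the Jacobian ideal J(f) in C{x,y} is {x, y}; counting standard monomials gives mu = 1. Corank 0: nondegenerate Morse point, so A_1.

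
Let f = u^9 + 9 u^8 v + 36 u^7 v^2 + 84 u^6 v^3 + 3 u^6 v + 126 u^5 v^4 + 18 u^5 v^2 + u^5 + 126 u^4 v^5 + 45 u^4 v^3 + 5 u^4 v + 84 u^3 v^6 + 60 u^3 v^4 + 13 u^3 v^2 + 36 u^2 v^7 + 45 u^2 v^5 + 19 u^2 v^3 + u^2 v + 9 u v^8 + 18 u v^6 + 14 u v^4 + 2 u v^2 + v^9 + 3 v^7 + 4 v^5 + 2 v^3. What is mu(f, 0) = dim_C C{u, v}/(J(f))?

4

The Hessian of f at 0 is [[0, 0], [0, 0]] with rank 0, so corank 2. A Groebner basis of the Jacobian ideal J(f) in C{u,v} is {v^3, u^2 + 2*v^2, u*v + v^2}; counting standard monomials gives mu = 4. Corank 2; j^3 = v*(u^2 + 2*u*v + 2*v^2) splits into three distinct lines over C (the quadratic factor has nonzero discriminant), so D_4.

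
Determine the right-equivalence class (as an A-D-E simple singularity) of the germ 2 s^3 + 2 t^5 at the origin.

The Hessian of f at 0 has rank 0. Corank 2; j^3 = 2*s^3 is a perfect cube, so E-series; the 5-jet and mu = 8 give E_8.

E_{8}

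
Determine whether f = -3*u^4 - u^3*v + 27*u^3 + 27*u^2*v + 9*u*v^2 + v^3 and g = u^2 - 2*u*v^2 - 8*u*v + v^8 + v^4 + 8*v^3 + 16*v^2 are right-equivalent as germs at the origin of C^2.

The Hessian of f at 0 has rank 0. Corank 2; j^3 = (3*u + v)^3 is a perfect cube, so E-series; the 4-jet and mu = 7 give E_7. The Hessian of g at 0 has rank 1. Corank 1: A-series; mu = 7 gives A_7. f is E_7 but g is A_7, hence not right-equivalent.

No.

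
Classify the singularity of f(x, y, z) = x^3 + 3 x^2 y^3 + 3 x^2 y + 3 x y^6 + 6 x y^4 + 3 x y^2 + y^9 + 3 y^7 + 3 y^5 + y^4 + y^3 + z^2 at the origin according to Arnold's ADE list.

The Hessian of f at 0 is [[0, 0, 0], [0, 0, 0], [0, 0, 2]] with rank 1, so corank 2. A Groebner basis of the Jacobian ideal J(f) in C{x,y,z} is {y^3, x^2 + 2*x*y + y^2, z}; counting standard monomials gives mu = 6. Corank 2; j^3 = (x + y)^3 is a perfect cube, so E-series; the 4-jet and mu = 6 give E_6.

E_6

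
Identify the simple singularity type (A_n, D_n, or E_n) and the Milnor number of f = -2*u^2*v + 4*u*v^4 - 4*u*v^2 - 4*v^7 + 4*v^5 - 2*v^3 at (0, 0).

Type D_8, Milnor number mu = 8.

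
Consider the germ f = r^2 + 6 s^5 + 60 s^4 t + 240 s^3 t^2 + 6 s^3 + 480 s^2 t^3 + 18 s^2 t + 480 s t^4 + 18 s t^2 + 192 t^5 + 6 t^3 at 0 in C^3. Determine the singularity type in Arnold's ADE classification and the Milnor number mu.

Type E_{8}, Milnor number mu = 8.

The Hessian of f at 0 has rank 1. Corank 2; j^3 = 6*(s + t)^3 is a perfect cube, so E-series; the 5-jet and mu = 8 give E_8.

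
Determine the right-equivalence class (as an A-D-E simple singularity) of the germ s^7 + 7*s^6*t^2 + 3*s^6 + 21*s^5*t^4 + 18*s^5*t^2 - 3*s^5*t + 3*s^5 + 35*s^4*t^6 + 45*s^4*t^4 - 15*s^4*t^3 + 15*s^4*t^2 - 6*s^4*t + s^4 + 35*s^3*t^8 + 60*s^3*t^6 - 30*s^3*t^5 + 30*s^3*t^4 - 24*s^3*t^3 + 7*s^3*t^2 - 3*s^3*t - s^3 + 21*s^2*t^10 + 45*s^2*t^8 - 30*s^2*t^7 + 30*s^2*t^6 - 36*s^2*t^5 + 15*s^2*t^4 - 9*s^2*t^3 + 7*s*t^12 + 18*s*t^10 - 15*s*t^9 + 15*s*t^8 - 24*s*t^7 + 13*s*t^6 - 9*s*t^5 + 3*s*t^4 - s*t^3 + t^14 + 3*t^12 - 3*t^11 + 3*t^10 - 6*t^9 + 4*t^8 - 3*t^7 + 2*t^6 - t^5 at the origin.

E_{7}

The Hessian of f at 0 is [[0, 0], [0, 0]] with rank 0, so corank 2. A Groebner basis of the Jacobian ideal J(f) in C{s,t} is {-s^2/2 + t^4 - t^3/6, s^3, s^2*t + s^2/6 + t^3/18, 5*s^2/6 + s*t^2 + 5*t^3/18}; counting standard monomials gives mu = 7. Corank 2; j^3 = -s^3 is a perfect cube, so E-series; the 4-jet and mu = 7 give E_7.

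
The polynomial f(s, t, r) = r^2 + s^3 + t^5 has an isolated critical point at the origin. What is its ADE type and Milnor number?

The Hessian of f at 0 is [[0, 0, 0], [0, 0, 0], [0, 0, 2]] with rank 1, so corank 2. A Groebner basis of the Jacobian ideal J(f) in C{s,t,r} is {t^4, s^2, r}; counting standard monomials gives mu = 8. Corank 2; j^3 = s^3 is a perfect cube, so E-series; the 5-jet and mu = 8 give E_8.

Type E_8, Milnor number mu = 8.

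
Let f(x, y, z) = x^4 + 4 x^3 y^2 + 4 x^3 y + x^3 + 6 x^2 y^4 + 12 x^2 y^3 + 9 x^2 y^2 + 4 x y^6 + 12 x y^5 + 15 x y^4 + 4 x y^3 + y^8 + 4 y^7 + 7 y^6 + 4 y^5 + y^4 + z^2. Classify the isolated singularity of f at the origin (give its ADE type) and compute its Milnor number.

The Hessian of f at 0 has rank 1. Corank 2; j^3 = x^3 is a perfect cube, so E-series; the 4-jet and mu = 6 give E_6.

Type E6, Milnor number mu = 6.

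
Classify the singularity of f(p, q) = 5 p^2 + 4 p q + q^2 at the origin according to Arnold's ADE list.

A_1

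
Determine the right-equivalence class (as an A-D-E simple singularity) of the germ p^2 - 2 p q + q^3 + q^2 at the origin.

A_{2}

The Hessian of f at 0 has rank 1. Corank 1: A-series; mu = 2 gives A_2.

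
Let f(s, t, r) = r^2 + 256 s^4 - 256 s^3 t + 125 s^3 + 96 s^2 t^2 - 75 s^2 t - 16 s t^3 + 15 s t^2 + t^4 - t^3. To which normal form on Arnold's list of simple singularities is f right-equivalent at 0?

E6

The Hessian of f at 0 has rank 1. Corank 2; j^3 = (5*s - t)^3 is a perfect cube, so E-series; the 4-jet and mu = 6 give E_6.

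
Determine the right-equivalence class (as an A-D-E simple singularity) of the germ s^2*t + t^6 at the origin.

D_{7}

The Hessian of f at 0 is [[0, 0], [0, 0]] with rank 0, so corank 2. A Groebner basis of the Jacobian ideal J(f) in C{s,t} is {s^2/6 + t^5, s^3, s*t}; counting standard monomials gives mu = 7. Corank 2; j^3 = s^2*t has shape L^2 M (L != M), so D-series; mu = 7 gives D_7.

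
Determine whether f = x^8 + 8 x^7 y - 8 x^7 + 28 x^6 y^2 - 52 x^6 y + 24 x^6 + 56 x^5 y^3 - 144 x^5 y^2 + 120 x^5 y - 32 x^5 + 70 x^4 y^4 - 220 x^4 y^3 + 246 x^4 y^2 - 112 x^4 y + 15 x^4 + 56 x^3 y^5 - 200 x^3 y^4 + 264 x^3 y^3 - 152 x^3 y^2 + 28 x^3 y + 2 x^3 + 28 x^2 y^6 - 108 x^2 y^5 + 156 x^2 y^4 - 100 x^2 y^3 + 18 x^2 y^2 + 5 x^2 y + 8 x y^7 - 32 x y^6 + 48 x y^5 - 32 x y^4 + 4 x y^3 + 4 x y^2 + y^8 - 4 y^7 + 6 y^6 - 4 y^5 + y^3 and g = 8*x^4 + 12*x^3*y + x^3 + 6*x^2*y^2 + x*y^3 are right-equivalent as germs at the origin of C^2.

The Hessian of f at 0 has rank 0. Corank 2; j^3 = (x + y)^2*(2*x + y) has shape L^2 M (L != M), so D-series; mu = 5 gives D_5. The Hessian of g at 0 has rank 0. Corank 2; j^3 = x^3 is a perfect cube, so E-series; the 4-jet and mu = 7 give E_7. f is D_5 but g is E_7, hence not right-equivalent.

No.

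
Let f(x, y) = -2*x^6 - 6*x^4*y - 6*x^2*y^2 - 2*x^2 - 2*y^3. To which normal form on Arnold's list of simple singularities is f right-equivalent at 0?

A_2

The Hessian of f at 0 has rank 1. Corank 1: A-series; mu = 2 gives A_2.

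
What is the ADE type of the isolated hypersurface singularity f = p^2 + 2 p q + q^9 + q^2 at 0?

The Hessian of f at 0 has rank 1. Corank 1: A-series; mu = 8 gives A_8.

A_8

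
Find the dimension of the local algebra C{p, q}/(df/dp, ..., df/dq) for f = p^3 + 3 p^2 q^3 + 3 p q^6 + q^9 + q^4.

6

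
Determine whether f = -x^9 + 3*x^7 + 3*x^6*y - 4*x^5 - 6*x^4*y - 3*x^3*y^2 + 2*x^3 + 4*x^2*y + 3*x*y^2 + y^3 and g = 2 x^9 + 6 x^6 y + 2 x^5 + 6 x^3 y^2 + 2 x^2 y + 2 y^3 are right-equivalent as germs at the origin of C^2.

Yes.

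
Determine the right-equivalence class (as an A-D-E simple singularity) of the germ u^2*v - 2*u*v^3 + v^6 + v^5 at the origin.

The Hessian of f at 0 has rank 0. Corank 2; j^3 = u^2*v has shape L^2 M (L != M), so D-series; mu = 7 gives D_7.

D_7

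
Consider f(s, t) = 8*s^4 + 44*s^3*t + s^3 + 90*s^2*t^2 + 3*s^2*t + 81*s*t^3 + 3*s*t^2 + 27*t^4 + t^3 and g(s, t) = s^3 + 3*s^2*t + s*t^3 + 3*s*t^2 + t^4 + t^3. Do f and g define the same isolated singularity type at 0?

Yes.

The Hessian of f at 0 has rank 0. Corank 2; j^3 = (s + t)^3 is a perfect cube, so E-series; the 4-jet and mu = 7 give E_7. The Hessian of g at 0 has rank 0. Corank 2; j^3 = (s + t)^3 is a perfect cube, so E-series; the 4-jet and mu = 7 give E_7. Both have type E_7, hence right-equivalent.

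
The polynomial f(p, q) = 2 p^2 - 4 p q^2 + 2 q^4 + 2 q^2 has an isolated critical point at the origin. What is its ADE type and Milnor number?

The Hessian of f at 0 has rank 2. Corank 0: nondegenerate Morse point, so A_1.

Type A_1, Milnor number mu = 1.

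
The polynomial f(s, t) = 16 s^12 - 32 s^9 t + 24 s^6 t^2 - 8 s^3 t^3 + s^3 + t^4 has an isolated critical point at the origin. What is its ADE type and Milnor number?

Type E_{6}, Milnor number mu = 6.

The Hessian of f at 0 has rank 0. Corank 2; j^3 = s^3 is a perfect cube, so E-series; the 4-jet and mu = 6 give E_6.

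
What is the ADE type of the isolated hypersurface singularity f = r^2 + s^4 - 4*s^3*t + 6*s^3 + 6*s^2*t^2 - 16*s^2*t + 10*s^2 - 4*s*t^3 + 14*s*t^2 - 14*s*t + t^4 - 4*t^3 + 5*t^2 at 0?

A_{1}

The Hessian of f at 0 is [[20, -14, 0], [-14, 10, 0], [0, 0, 2]] with rank 3, so corank 0. A Groebner basis of the Jacobian ideal J(f) in C{s,t,r} is {s, t, r}; counting standard monomials gives mu = 1. Corank 0: nondegenerate Morse point, so A_1.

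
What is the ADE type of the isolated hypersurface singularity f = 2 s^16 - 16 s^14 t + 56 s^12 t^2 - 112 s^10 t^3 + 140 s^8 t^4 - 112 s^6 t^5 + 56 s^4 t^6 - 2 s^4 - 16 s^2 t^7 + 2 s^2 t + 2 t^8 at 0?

D9

The Hessian of f at 0 has rank 0. Corank 2; j^3 = 2*s^2*t has shape L^2 M (L != M), so D-series; mu = 9 gives D_9.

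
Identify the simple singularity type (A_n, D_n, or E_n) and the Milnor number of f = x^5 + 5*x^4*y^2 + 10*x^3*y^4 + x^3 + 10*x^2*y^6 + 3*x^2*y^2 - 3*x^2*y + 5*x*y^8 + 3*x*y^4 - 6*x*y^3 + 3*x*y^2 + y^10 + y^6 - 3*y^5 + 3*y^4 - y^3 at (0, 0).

The Hessian of f at 0 has rank 0. Corank 2; j^3 = (x - y)^3 is a perfect cube, so E-series; the 5-jet and mu = 8 give E_8.

Type E_8, Milnor number mu = 8.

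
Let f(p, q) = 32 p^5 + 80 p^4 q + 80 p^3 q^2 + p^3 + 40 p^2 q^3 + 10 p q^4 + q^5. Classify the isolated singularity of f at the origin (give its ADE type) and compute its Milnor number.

Type E_8, Milnor number mu = 8.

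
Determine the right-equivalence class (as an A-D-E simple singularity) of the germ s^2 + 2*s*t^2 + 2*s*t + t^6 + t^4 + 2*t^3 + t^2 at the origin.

A_5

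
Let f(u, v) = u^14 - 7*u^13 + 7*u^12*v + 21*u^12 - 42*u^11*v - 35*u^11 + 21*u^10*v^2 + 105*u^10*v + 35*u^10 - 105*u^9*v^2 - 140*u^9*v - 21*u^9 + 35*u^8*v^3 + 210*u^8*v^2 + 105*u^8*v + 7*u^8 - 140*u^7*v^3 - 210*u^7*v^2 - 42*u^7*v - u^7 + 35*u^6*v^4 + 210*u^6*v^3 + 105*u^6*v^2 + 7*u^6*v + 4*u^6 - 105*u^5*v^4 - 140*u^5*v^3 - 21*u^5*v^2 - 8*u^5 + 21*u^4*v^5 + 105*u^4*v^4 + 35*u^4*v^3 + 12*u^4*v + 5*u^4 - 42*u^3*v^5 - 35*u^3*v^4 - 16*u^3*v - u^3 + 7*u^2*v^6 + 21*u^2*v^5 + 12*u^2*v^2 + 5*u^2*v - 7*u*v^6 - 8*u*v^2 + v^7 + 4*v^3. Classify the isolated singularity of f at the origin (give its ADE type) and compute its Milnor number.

Type D8, Milnor number mu = 8.

The Hessian of f at 0 has rank 0. Corank 2; j^3 = -(u - 2*v)^2*(u - v) has shape L^2 M (L != M), so D-series; mu = 8 gives D_8.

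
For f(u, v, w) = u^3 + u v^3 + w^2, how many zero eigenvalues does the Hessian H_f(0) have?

2

The Hessian at 0 is [[0, 0, 0], [0, 0, 0], [0, 0, 2]] of rank 1; hence corank 2.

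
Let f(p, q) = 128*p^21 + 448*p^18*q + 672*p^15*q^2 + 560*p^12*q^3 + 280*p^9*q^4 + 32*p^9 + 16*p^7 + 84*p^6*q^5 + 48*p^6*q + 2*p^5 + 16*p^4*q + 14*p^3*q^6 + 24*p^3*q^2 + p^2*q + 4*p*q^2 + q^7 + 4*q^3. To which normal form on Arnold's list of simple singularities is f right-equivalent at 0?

The Hessian of f at 0 has rank 0. Corank 2; j^3 = q*(p + 2*q)^2 has shape L^2 M (L != M), so D-series; mu = 8 gives D_8.

D_8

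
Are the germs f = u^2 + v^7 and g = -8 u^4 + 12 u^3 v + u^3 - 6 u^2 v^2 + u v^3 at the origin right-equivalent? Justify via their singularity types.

The Hessian of f at 0 has rank 1. Corank 1: A-series; mu = 6 gives A_6. The Hessian of g at 0 has rank 0. Corank 2; j^3 = u^3 is a perfect cube, so E-series; the 4-jet and mu = 7 give E_7. f is A_6 but g is E_7, hence not right-equivalent.

No.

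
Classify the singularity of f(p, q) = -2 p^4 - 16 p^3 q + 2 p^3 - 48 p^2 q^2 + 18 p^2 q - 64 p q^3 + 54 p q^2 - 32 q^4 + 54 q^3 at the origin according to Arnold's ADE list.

E_{6}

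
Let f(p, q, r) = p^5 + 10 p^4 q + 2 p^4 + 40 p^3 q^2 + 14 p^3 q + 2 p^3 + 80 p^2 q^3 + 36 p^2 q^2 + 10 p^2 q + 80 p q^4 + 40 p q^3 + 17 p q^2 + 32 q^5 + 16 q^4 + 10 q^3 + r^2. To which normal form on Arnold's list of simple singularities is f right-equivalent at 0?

The Hessian of f at 0 has rank 1. Corank 2; j^3 = (p + 2*q)*(2*p^2 + 6*p*q + 5*q^2) splits into three distinct lines over C (the quadratic factor has nonzero discriminant), so D_4.

D4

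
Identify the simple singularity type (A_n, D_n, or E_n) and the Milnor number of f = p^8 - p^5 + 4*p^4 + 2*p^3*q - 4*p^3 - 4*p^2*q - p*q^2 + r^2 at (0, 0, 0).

Type D9, Milnor number mu = 9.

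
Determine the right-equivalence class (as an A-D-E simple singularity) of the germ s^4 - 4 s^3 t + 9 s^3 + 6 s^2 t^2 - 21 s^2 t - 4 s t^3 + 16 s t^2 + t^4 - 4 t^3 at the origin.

D_5

The Hessian of f at 0 has rank 0. Corank 2; j^3 = (s - t)*(3*s - 2*t)^2 has shape L^2 M (L != M), so D-series; mu = 5 gives D_5.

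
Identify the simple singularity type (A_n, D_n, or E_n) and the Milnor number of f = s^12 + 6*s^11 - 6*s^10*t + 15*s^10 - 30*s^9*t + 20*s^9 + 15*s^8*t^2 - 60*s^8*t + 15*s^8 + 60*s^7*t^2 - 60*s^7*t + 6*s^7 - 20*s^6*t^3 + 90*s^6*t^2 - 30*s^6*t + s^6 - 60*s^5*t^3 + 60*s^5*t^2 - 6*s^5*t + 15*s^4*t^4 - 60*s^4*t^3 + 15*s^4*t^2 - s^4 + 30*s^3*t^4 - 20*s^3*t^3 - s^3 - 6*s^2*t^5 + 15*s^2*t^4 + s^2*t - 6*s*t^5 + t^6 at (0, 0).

The Hessian of f at 0 is [[0, 0], [0, 0]] with rank 0, so corank 2. A Groebner basis of the Jacobian ideal J(f) in C{s,t} is {s*t/6 + t^5, s*t^2, s^2 - s*t}; counting standard monomials gives mu = 7. Corank 2; j^3 = -s^2*(s - t) has shape L^2 M (L != M), so D-series; mu = 7 gives D_7.

Type D_{7}, Milnor number mu = 7.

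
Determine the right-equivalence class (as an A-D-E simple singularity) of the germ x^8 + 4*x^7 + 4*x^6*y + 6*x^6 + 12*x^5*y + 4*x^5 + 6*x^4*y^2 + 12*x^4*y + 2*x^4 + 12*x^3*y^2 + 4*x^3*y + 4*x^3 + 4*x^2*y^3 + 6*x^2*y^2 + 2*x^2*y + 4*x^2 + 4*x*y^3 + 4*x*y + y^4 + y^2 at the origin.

A3

The Hessian of f at 0 has rank 1. Corank 1: A-series; mu = 3 gives A_3.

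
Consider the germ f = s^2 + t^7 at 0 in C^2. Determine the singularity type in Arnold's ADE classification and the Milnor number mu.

Type A6, Milnor number mu = 6.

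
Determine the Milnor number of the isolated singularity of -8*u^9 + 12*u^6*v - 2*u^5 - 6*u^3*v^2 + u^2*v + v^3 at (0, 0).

The Hessian of f at 0 has rank 0. Corank 2; j^3 = v*(u^2 + v^2) splits into three distinct lines over C (the quadratic factor has nonzero discriminant), so D_4.

4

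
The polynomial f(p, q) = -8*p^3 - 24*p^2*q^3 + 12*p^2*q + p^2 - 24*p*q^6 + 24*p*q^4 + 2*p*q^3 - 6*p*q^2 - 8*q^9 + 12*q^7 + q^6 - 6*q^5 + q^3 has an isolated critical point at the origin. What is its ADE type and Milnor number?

The Hessian of f at 0 is [[2, 0], [0, 0]] with rank 1, so corank 1. A Groebner basis of the Jacobian ideal J(f) in C{p,q} is {q^2, p}; counting standard monomials gives mu = 2. Corank 1: A-series; mu = 2 gives A_2.

Type A2, Milnor number mu = 2.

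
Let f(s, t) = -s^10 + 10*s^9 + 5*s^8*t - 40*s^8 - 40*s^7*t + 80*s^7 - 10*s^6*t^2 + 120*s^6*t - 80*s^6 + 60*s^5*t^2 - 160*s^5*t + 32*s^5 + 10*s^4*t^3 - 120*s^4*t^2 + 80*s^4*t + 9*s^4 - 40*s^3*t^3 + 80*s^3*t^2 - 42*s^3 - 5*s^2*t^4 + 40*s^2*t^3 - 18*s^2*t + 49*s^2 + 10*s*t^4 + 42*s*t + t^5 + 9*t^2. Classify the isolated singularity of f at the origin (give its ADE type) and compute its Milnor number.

The Hessian of f at 0 has rank 1. Corank 1: A-series; mu = 4 gives A_4.

Type A_4, Milnor number mu = 4.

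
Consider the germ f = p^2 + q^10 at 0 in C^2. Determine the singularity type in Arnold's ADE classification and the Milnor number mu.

Type A_9, Milnor number mu = 9.

The Hessian of f at 0 has rank 1. Corank 1: A-series; mu = 9 gives A_9.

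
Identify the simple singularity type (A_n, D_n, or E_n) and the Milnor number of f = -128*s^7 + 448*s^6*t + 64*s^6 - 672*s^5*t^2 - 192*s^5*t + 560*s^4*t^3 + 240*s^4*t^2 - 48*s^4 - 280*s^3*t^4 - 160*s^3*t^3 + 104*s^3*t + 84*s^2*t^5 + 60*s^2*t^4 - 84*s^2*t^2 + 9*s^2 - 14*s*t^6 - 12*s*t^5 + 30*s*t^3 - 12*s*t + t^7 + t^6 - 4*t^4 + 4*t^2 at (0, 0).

The Hessian of f at 0 is [[18, -12], [-12, 8]] with rank 1, so corank 1. A Groebner basis of the Jacobian ideal J(f) in C{s,t} is {-81*s*t + t^4 + 54*t^2, s*t^2 - 9*s/2 - 11*t^3/18 + 3*t, s^2 - 4*s*t/3 + 4*t^2/9}; counting standard monomials gives mu = 6. Corank 1: A-series; mu = 6 gives A_6.

Type A6, Milnor number mu = 6.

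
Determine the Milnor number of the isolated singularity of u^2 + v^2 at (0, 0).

1

The Hessian of f at 0 has rank 2. Corank 0: nondegenerate Morse point, so A_1.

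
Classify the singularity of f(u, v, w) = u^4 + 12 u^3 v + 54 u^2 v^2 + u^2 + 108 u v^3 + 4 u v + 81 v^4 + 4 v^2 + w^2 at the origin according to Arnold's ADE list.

A3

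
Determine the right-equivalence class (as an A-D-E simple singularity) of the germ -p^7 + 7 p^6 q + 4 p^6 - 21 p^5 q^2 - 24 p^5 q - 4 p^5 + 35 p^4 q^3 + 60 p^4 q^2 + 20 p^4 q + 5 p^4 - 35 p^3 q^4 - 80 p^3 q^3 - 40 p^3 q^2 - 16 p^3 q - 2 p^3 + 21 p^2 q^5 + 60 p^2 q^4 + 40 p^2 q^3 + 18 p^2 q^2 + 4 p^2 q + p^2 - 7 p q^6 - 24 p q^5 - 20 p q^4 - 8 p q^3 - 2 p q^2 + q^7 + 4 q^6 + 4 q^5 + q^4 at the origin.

A_{6}

The Hessian of f at 0 has rank 1. Corank 1: A-series; mu = 6 gives A_6.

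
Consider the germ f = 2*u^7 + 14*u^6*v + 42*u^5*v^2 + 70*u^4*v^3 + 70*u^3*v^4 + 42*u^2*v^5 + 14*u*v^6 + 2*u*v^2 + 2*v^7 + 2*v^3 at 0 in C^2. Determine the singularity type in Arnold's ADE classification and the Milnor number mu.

Type D_8, Milnor number mu = 8.

The Hessian of f at 0 has rank 0. Corank 2; j^3 = 2*v^2*(u + v) has shape L^2 M (L != M), so D-series; mu = 8 gives D_8.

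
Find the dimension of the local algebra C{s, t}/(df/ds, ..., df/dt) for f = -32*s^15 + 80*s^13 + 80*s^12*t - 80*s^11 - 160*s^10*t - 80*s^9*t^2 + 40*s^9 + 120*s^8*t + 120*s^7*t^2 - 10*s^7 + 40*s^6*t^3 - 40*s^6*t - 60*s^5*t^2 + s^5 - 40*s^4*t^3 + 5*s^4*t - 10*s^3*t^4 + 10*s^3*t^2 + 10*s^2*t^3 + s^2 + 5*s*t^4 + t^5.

4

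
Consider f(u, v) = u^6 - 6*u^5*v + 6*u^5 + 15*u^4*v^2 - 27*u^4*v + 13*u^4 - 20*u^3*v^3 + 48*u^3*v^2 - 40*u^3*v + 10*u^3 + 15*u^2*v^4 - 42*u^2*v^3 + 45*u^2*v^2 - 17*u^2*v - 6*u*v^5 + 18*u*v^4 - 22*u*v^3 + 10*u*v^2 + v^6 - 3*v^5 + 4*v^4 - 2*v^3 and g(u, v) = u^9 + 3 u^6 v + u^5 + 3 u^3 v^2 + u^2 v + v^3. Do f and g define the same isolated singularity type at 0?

Yes.

The Hessian of f at 0 is [[0, 0], [0, 0]] with rank 0, so corank 2. A Groebner basis of the Jacobian ideal J(f) in C{u,v} is {v^3, u^2 - 2*v^2/11, u*v - 5*v^2/11}; counting standard monomials gives mu = 4. Corank 2; j^3 = (2*u - v)*(5*u^2 - 6*u*v + 2*v^2) splits into three distinct lines over C (the quadratic factor has nonzero discriminant), so D_4. The Hessian of g at 0 is [[0, 0], [0, 0]] with rank 0, so corank 2. A Groebner basis of the Jacobian ideal J(g) in C{u,v} is {v^3, u^2 + 3*v^2, u*v}; counting standard monomials gives mu = 4. Corank 2; j^3 = v*(u^2 + v^2) splits into three distinct lines over C (the quadratic factor has nonzero discriminant), so D_4. Both have type D_4, hence right-equivalent.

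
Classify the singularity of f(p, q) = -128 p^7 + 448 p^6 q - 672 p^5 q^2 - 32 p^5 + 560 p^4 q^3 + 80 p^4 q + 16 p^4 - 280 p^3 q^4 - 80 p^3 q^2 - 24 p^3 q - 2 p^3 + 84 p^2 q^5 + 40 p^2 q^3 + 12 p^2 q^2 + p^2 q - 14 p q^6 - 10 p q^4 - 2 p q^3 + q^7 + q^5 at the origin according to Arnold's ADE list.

D_{8}

The Hessian of f at 0 has rank 0. Corank 2; j^3 = -p^2*(2*p - q) has shape L^2 M (L != M), so D-series; mu = 8 gives D_8.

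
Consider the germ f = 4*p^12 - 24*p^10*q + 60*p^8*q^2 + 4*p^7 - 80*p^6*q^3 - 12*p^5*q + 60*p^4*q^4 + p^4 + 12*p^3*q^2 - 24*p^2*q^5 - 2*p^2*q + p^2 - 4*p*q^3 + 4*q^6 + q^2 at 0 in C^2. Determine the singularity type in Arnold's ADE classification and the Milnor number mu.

Type A_{1}, Milnor number mu = 1.

The Hessian of f at 0 has rank 2. Corank 0: nondegenerate Morse point, so A_1.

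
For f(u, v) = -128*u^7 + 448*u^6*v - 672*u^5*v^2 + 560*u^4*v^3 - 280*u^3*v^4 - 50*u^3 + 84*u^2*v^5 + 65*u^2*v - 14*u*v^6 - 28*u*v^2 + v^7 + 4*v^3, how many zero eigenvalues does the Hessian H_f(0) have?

Hessian at 0 has rank 0.

2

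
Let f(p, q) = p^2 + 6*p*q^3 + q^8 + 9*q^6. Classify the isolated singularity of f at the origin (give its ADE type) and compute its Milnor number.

Type A7, Milnor number mu = 7.

The Hessian of f at 0 has rank 1. Corank 1: A-series; mu = 7 gives A_7.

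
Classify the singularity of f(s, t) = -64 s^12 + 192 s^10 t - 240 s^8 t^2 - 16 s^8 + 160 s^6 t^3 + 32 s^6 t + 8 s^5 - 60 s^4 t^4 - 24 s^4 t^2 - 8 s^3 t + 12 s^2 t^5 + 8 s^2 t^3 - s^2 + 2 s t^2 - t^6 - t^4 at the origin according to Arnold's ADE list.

A_{5}

The Hessian of f at 0 has rank 1. Corank 1: A-series; mu = 5 gives A_5.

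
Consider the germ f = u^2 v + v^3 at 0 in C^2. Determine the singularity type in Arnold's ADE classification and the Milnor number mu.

Type D_4, Milnor number mu = 4.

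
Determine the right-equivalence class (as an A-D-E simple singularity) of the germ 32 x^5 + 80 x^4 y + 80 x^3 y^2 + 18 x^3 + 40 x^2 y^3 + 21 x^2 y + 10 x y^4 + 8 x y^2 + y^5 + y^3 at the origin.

The Hessian of f at 0 is [[0, 0], [0, 0]] with rank 0, so corank 2. A Groebner basis of the Jacobian ideal J(f) in C{x,y} is {-243*x*y/10 + y^4 - 81*y^2/10, x*y^2 + y^3/3, x^2 + 5*x*y/6 + y^2/6}; counting standard monomials gives mu = 6. Corank 2; j^3 = (2*x + y)*(3*x + y)^2 has shape L^2 M (L != M), so D-series; mu = 6 gives D_6.

D_{6}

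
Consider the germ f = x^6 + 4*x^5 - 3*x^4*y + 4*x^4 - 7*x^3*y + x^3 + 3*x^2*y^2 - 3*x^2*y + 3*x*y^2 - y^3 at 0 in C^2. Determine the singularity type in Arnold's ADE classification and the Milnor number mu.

The Hessian of f at 0 is [[0, 0], [0, 0]] with rank 0, so corank 2. A Groebner basis of the Jacobian ideal J(f) in C{x,y} is {-3*x^2/5 + 6*x*y/5 + y^4 - y^3/5 - 3*y^2/5, x^3 + 6*x^2/5 - 12*x*y/5 - 3*y^3/5 + 6*y^2/5, x^2*y + 3*x^2/5 - 6*x*y/5 - 4*y^3/5 + 3*y^2/5, x^2/5 + x*y^2 - 2*x*y/5 - 14*y^3/15 + y^2/5}; counting standard monomials gives mu = 7. Corank 2; j^3 = (x - y)^3 is a perfect cube, so E-series; the 4-jet and mu = 7 give E_7.

Type E_{7}, Milnor number mu = 7.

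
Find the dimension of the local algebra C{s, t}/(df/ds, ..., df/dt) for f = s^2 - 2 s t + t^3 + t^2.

The Hessian of f at 0 is [[2, -2], [-2, 2]] with rank 1, so corank 1. A Groebner basis of the Jacobian ideal J(f) in C{s,t} is {t^2, s - t}; counting standard monomials gives mu = 2. Corank 1: A-series; mu = 2 gives A_2.

2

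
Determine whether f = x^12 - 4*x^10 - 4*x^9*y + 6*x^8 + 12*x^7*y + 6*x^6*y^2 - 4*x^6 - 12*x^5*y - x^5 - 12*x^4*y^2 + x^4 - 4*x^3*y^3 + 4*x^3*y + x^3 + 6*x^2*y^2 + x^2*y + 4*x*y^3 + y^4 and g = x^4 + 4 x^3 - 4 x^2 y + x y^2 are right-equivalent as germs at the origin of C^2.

The Hessian of f at 0 has rank 0. Corank 2; j^3 = x^2*(x + y) has shape L^2 M (L != M), so D-series; mu = 5 gives D_5. The Hessian of g at 0 has rank 0. Corank 2; j^3 = x*(2*x - y)^2 has shape L^2 M (L != M), so D-series; mu = 5 gives D_5. Both have type D_5, hence right-equivalent.

Yes.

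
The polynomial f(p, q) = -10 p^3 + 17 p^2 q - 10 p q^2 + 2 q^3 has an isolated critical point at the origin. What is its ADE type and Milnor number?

Type D_4, Milnor number mu = 4.

The Hessian of f at 0 has rank 0. Corank 2; j^3 = -(2*p - q)*(5*p^2 - 6*p*q + 2*q^2) splits into three distinct lines over C (the quadratic factor has nonzero discriminant), so D_4.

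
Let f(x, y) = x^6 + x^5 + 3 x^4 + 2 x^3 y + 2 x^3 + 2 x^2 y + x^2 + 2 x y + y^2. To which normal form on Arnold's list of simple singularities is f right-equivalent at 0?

The Hessian of f at 0 has rank 1. Corank 1: A-series; mu = 4 gives A_4.

A_4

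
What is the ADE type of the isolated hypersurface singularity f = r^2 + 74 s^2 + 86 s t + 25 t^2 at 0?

A_{1}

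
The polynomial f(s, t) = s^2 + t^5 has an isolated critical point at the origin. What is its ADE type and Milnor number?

Type A_4, Milnor number mu = 4.

The Hessian of f at 0 is [[2, 0], [0, 0]] with rank 1, so corank 1. A Groebner basis of the Jacobian ideal J(f) in C{s,t} is {t^4, s}; counting standard monomials gives mu = 4. Corank 1: A-series; mu = 4 gives A_4.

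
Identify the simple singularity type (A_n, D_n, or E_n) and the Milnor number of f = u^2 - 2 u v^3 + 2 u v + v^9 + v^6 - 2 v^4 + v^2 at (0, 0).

The Hessian of f at 0 is [[2, 2], [2, 2]] with rank 1, so corank 1. A Groebner basis of the Jacobian ideal J(f) in C{u,v} is {u^2*v^2 + 2*u^2 + 3*u*v + v^2, u^3 + 3*u^2*v + 3*u*v^2 + u + v, -u + v^3 - v}; counting standard monomials gives mu = 8. Corank 1: A-series; mu = 8 gives A_8.

Type A_{8}, Milnor number mu = 8.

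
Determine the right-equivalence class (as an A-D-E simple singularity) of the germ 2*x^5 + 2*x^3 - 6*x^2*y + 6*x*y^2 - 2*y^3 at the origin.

The Hessian of f at 0 has rank 0. Corank 2; j^3 = 2*(x - y)^3 is a perfect cube, so E-series; the 5-jet and mu = 8 give E_8.

E_{8}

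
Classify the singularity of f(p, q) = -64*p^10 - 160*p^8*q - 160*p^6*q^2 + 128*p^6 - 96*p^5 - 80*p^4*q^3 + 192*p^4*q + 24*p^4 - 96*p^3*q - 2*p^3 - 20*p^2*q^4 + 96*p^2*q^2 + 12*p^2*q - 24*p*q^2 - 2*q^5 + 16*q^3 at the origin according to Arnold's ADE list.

The Hessian of f at 0 has rank 0. Corank 2; j^3 = -2*(p - 2*q)^3 is a perfect cube, so E-series; the 5-jet and mu = 8 give E_8.

E_8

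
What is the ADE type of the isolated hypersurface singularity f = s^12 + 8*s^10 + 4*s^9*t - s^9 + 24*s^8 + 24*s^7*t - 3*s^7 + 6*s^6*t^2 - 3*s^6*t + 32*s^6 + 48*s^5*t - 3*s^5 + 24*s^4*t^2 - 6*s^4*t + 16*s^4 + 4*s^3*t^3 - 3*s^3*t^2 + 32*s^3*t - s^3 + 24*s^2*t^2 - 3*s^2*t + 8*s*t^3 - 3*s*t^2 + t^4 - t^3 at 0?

E6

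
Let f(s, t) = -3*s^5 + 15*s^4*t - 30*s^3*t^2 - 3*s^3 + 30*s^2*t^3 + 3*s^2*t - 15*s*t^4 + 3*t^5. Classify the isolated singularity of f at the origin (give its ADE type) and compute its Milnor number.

Type D6, Milnor number mu = 6.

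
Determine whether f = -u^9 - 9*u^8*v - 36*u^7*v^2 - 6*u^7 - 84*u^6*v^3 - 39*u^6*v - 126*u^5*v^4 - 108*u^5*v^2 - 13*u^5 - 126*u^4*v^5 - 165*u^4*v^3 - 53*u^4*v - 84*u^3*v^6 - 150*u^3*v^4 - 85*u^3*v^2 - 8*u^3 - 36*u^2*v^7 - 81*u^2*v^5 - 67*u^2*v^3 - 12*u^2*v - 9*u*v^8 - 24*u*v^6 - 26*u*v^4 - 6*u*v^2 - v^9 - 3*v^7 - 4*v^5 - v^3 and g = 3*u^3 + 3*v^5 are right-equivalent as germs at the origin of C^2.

Yes.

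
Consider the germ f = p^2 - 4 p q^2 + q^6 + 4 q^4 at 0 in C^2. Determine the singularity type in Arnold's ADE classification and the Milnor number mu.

Type A_{5}, Milnor number mu = 5.

The Hessian of f at 0 has rank 1. Corank 1: A-series; mu = 5 gives A_5.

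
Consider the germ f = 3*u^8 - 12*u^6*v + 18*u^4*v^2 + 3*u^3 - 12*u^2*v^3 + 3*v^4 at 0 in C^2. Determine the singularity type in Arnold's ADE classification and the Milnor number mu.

Type E6, Milnor number mu = 6.

The Hessian of f at 0 is [[0, 0], [0, 0]] with rank 0, so corank 2. A Groebner basis of the Jacobian ideal J(f) in C{u,v} is {v^3, u^2}; counting standard monomials gives mu = 6. Corank 2; j^3 = 3*u^3 is a perfect cube, so E-series; the 4-jet and mu = 6 give E_6.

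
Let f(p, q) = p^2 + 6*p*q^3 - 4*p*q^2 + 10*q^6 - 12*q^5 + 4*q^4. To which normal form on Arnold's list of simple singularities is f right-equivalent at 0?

A5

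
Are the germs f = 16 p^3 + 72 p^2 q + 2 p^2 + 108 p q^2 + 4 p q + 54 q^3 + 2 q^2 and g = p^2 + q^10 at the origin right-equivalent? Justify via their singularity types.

No.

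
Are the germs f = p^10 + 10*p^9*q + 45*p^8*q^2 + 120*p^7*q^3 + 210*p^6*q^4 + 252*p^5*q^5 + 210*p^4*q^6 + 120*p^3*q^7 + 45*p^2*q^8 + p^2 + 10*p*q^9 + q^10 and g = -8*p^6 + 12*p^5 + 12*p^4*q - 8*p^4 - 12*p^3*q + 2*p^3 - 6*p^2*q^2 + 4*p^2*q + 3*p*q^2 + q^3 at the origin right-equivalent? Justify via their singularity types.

No.

The Hessian of f at 0 is [[2, 0], [0, 0]] with rank 1, so corank 1. A Groebner basis of the Jacobian ideal J(f) in C{p,q} is {q^9, p}; counting standard monomials gives mu = 9. Corank 1: A-series; mu = 9 gives A_9. The Hessian of g at 0 is [[0, 0], [0, 0]] with rank 0, so corank 2. A Groebner basis of the Jacobian ideal J(g) in C{p,q} is {q^3, p^2 - 3*q^2/2, p*q + 3*q^2/2}; counting standard monomials gives mu = 4. Corank 2; j^3 = (p + q)*(2*p^2 + 2*p*q + q^2) splits into three distinct lines over C (the quadratic factor has nonzero discriminant), so D_4. f is A_9 but g is D_4, hence not right-equivalent.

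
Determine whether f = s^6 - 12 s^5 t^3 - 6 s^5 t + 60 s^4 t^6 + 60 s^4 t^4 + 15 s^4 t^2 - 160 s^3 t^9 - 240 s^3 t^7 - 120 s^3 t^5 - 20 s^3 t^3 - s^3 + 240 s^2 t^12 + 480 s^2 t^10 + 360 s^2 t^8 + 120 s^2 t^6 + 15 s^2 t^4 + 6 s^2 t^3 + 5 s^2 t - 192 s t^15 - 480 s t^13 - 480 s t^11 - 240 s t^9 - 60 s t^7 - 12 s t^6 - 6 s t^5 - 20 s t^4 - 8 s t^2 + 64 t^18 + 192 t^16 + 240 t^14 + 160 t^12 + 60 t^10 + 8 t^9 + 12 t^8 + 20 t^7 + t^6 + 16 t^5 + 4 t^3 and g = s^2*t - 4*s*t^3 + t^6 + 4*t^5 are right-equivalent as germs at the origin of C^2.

Yes.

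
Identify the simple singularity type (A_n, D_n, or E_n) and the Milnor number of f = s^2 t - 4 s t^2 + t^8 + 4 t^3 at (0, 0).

Type D_9, Milnor number mu = 9.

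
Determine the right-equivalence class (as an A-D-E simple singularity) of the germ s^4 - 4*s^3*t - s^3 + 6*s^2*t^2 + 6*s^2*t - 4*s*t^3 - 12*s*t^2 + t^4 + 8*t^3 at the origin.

E_6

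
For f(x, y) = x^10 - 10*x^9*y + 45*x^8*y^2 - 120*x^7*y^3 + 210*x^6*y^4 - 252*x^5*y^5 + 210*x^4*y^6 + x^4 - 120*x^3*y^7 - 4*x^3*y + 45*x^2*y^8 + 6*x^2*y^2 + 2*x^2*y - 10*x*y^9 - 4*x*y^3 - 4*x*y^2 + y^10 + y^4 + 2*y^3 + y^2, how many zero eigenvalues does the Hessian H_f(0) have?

Hessian at 0 has rank 1.

1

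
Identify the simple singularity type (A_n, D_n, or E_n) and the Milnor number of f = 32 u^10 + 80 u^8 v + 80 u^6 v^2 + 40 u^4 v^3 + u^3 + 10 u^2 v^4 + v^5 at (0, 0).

The Hessian of f at 0 has rank 0. Corank 2; j^3 = u^3 is a perfect cube, so E-series; the 5-jet and mu = 8 give E_8.

Type E_{8}, Milnor number mu = 8.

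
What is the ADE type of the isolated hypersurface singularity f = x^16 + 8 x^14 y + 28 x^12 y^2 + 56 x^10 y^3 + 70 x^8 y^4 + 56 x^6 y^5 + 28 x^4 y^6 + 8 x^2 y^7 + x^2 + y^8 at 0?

A_{7}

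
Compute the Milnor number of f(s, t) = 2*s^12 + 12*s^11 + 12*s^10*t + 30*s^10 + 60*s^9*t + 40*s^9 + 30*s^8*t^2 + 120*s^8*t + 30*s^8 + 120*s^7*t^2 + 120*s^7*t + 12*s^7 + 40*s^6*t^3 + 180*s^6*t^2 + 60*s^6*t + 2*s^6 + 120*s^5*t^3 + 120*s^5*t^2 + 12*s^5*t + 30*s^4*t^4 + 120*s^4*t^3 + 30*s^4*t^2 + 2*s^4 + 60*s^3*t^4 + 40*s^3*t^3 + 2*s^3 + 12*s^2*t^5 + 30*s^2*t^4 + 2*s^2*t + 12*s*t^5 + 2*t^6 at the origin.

The Hessian of f at 0 has rank 0. Corank 2; j^3 = 2*s^2*(s + t) has shape L^2 M (L != M), so D-series; mu = 7 gives D_7.

7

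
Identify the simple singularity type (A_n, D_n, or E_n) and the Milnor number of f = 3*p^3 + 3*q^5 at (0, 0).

Type E_8, Milnor number mu = 8.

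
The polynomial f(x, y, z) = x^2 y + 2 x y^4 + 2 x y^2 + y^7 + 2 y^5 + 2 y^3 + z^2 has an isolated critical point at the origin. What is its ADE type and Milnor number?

The Hessian of f at 0 is [[0, 0, 0], [0, 0, 0], [0, 0, 2]] with rank 1, so corank 2. A Groebner basis of the Jacobian ideal J(f) in C{x,y,z} is {y^3, x^2 + 2*y^2, x*y + y^2, z}; counting standard monomials gives mu = 4. Corank 2; j^3 = y*(x^2 + 2*x*y + 2*y^2) splits into three distinct lines over C (the quadratic factor has nonzero discriminant), so D_4.

Type D_{4}, Milnor number mu = 4.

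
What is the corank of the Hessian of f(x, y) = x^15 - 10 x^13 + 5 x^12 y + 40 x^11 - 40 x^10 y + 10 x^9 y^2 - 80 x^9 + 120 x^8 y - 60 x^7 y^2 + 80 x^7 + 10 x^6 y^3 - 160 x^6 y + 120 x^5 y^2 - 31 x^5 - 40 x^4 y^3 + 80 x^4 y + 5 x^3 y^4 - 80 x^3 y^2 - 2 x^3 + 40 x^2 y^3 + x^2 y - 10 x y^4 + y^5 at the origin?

2

Hessian at 0 has rank 0.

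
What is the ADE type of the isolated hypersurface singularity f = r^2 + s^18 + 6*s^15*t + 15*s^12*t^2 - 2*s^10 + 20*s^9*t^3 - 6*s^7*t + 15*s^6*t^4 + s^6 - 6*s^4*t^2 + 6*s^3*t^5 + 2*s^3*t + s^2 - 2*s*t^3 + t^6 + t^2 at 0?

A_{1}

The Hessian of f at 0 has rank 3. Corank 0: nondegenerate Morse point, so A_1.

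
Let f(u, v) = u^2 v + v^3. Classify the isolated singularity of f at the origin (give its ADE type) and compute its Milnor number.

The Hessian of f at 0 is [[0, 0], [0, 0]] with rank 0, so corank 2. A Groebner basis of the Jacobian ideal J(f) in C{u,v} is {v^3, u^2 + 3*v^2, u*v}; counting standard monomials gives mu = 4. Corank 2; j^3 = v*(u^2 + v^2) splits into three distinct lines over C (the quadratic factor has nonzero discriminant), so D_4.

Type D_{4}, Milnor number mu = 4.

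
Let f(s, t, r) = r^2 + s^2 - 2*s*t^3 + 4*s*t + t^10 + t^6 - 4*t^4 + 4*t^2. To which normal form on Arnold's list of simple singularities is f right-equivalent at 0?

A9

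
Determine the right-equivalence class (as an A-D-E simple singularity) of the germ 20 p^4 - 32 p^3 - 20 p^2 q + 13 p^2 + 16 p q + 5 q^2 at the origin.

A_1

The Hessian of f at 0 has rank 2. Corank 0: nondegenerate Morse point, so A_1.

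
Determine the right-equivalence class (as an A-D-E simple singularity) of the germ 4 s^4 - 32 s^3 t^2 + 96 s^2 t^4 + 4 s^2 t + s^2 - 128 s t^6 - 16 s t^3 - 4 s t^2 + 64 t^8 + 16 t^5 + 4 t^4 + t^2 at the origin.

A1

The Hessian of f at 0 has rank 2. Corank 0: nondegenerate Morse point, so A_1.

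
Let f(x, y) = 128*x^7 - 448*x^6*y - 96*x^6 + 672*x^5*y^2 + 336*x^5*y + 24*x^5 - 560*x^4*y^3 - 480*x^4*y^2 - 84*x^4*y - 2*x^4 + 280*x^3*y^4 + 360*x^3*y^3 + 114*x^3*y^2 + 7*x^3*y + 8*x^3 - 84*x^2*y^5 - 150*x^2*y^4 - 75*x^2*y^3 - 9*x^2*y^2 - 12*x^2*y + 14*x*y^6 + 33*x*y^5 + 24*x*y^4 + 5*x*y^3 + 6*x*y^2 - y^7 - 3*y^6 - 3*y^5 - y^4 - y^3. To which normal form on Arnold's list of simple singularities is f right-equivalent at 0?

The Hessian of f at 0 has rank 0. Corank 2; j^3 = (2*x - y)^3 is a perfect cube, so E-series; the 4-jet and mu = 7 give E_7.

E7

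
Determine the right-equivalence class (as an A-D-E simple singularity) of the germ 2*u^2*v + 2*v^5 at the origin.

The Hessian of f at 0 has rank 0. Corank 2; j^3 = 2*u^2*v has shape L^2 M (L != M), so D-series; mu = 6 gives D_6.

D6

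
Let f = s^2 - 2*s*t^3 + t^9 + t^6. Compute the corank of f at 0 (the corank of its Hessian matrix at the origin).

1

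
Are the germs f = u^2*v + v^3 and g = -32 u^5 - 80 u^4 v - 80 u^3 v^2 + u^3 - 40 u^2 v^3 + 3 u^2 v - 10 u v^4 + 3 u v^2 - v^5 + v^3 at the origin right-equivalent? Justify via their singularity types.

No.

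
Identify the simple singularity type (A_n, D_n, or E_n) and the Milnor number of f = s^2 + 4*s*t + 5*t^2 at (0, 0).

Type A1, Milnor number mu = 1.

The Hessian of f at 0 has rank 2. Corank 0: nondegenerate Morse point, so A_1.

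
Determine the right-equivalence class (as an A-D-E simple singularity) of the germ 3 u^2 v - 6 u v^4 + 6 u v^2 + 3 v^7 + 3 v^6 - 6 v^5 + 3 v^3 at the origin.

D_{7}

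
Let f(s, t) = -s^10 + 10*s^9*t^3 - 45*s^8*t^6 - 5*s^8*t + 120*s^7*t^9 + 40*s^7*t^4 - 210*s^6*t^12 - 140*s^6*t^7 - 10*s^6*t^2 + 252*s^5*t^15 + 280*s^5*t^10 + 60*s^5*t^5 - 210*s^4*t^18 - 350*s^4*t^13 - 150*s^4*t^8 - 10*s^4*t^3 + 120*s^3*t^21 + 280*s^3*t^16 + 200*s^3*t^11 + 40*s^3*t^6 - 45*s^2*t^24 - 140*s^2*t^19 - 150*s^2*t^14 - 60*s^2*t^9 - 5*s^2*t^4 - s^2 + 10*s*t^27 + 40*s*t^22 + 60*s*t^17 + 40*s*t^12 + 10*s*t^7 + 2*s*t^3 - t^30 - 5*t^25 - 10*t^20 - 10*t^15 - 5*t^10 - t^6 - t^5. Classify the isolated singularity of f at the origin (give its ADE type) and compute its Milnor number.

Type A4, Milnor number mu = 4.

The Hessian of f at 0 has rank 1. Corank 1: A-series; mu = 4 gives A_4.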